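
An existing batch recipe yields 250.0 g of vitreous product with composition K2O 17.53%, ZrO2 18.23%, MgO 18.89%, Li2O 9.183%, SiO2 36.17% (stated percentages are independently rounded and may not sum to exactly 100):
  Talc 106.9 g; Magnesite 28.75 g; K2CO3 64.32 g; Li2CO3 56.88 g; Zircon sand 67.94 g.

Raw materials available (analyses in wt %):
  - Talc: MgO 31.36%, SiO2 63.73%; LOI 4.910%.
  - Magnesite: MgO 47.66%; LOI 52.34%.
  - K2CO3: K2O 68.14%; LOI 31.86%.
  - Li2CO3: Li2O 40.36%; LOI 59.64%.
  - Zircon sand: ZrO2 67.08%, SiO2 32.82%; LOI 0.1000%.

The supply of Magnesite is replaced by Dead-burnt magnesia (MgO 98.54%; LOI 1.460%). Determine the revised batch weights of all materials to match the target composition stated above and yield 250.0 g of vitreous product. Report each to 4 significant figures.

The whole derivation keeps full precision at every stage — mid-chain values are shown (rounded to four significant figures) as written — a single rounding finalizes each reported figure — all derived quantities are computed at exact precision (five oxide percentages, the yield, LOI, totals, net glass mass) from the weighed amounts on 250.0 g of glass precisely as stated by question or answer.
Target oxide masses per 250.0 g vitreous product:
  K2O: 17.53% × 250.0 = 43.82 g
  ZrO2: 18.23% × 250.0 = 45.58 g
  MgO: 18.89% × 250.0 = 47.22 g
  Li2O: 9.183% × 250.0 = 22.96 g
  SiO2: 36.17% × 250.0 = 90.42 g
Checking each oxide sum applying the batch weights above, at the basis given (oxide sums agree with the targets net of answer rounding effects):
  K2O: 64.32·0.6814 = 43.83 g (target 43.82 g)
  ZrO2: 67.94·0.6708 = 45.57 g (target 45.58 g)
  MgO: 106.9·0.3136 + 13.90·0.9854 = 47.22 g (target 47.22 g)
  Li2O: 56.88·0.4036 = 22.96 g (target 22.96 g)
  SiO2: 106.9·0.6373 + 67.94·0.3282 = 90.43 g (target 90.42 g)
Consistency of the glass mass: batch Σ − ignition loss = 250.0 g (summing oxide targets gives 250.0 g; stated basis 250.0 g — rounding explains the deltas).
Whole-batch sum: Σ batch = 309.9 g; loss to ignition Σ batch·LOI = 59.94 g; yield: glass divided by total = 80.66%.

Revised batch per 250.0 g vitreous product:
  Talc: 106.9 g
  Dead-burnt magnesia: 13.90 g
  K2CO3: 64.32 g
  Li2CO3: 56.88 g
  Zircon sand: 67.94 g
Total batch = 309.9 g; LOI loss = 59.94 g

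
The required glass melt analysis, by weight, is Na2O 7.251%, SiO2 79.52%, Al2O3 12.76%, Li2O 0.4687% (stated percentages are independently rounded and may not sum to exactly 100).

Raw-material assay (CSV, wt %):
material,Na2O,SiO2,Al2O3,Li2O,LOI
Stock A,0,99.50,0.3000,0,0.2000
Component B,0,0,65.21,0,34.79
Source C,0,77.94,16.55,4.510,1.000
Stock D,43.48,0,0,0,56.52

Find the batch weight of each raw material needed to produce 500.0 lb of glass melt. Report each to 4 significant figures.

Batch per 500.0 lb glass melt:
  Stock A: 358.9 lb
  Component B: 83.00 lb
  Source C: 51.96 lb
  Stock D: 83.38 lb
Total batch = 577.2 lb; LOI loss = 77.24 lb; yield = 86.62%

All arithmetic keeps full float precision at every stage. Values along the way are displayed rounded to four significant digits in the printout — each reported result is rounded only once; derived quantities (LOI, the totals, yield, four oxide percentages, net glass mass) are recomputed from the weighed amounts per 500.0 lb of glass at full precision, as written in question or answer.
Target masses of each oxide per 500.0 lb glass melt:
  Na2O: 7.251% × 500.0 = 36.26 lb
  SiO2: 79.52% × 500.0 = 397.6 lb
  Al2O3: 12.76% × 500.0 = 63.80 lb
  Li2O: 0.4687% × 500.0 = 2.344 lb
Per-oxide balance check from the weights as reported, per the basis as stated (target by target, the sums agree given rounding of the digits):
  Na2O: 83.38·0.4348 = 36.25 lb (target 36.26 lb)
  SiO2: 358.9·0.9950 + 51.96·0.7794 = 397.6 lb (target 397.6 lb)
  Al2O3: 358.9·0.003000 + 83.00·0.6521 + 51.96·0.1655 = 63.80 lb (target 63.80 lb)
  Li2O: 51.96·0.04510 = 2.343 lb (target 2.344 lb)
Glass-mass sanity pass: batch total minus LOI = 500.0 lb (summing oxide targets gives 500.0 lb; versus the stated basis of 500.0 lb — a pure rounding effect).
Whole-batch sum: Σ batch = 577.2 lb; loss to ignition Σ batch·LOI = 77.24 lb; yield = glass ÷ total batch = 86.62%.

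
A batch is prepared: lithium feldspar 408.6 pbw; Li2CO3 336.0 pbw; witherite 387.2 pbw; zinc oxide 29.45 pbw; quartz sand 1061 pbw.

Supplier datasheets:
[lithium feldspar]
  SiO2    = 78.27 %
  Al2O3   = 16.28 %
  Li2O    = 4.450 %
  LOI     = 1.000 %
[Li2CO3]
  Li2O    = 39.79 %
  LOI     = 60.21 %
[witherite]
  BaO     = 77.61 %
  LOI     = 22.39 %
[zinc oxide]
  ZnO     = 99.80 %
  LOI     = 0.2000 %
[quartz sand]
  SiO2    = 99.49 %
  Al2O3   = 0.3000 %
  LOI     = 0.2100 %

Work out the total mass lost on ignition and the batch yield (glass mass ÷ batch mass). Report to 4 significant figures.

Each numeric step holds full precision at each step — rounding to 4 significant digits governs each working value as shown. A single rounding produces every reported value — all derived quantities are carried at exact precision (net glass mass, five oxide percentages, yield, totals, LOI) using the weight values per 1927 pbw of glass exactly as printed in problem or answer.
Loss on ignition, line by line:
  lithium feldspar: 408.6 × 0.01000 = 4.086 pbw
  Li2CO3: 336.0 × 0.6021 = 202.3 pbw
  witherite: 387.2 × 0.2239 = 86.69 pbw
  zinc oxide: 29.45 × 0.002000 = 0.05890 pbw
  quartz sand: 1061 × 0.002100 = 2.228 pbw
Total LOI = 295.4 pbw
Glass = batch − LOI = 2222 − 295.4 = 1927 pbw

LOI loss = 295.4 pbw; glass = 1927 pbw; yield = 86.71%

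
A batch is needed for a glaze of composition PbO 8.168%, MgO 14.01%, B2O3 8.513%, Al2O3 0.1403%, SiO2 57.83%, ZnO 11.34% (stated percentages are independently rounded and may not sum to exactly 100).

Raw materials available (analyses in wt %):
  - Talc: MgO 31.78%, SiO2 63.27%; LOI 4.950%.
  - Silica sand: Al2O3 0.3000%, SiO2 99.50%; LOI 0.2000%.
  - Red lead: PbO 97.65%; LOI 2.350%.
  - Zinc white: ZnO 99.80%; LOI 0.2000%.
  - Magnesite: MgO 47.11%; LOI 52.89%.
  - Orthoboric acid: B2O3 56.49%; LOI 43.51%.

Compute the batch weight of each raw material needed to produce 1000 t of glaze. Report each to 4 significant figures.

Batch per 1000 t glaze:
  Talc: 178.6 t
  Silica sand: 467.7 t
  Red lead: 83.65 t
  Zinc white: 113.6 t
  Magnesite: 176.9 t
  Orthoboric acid: 150.7 t
Total batch = 1171 t; LOI loss = 171.1 t; yield = 85.39%

Each numeric step carries full precision in all steps. Intermediates are printed rounded to four significant figures in the printout; each reported figure is rounded only once; the derived quantities are computed from the weighed amounts for 1000 t of glass in full float precision (ignition loss, the totals, the six compositions, yield, glass mass), precisely as stated by either problem or answer.
Oxide mass targets, per 1000 t glaze:
  PbO: 8.168% × 1000 = 81.68 t
  MgO: 14.01% × 1000 = 140.1 t
  B2O3: 8.513% × 1000 = 85.13 t
  Al2O3: 0.1403% × 1000 = 1.403 t
  SiO2: 57.83% × 1000 = 578.3 t
  ZnO: 11.34% × 1000 = 113.4 t
A balance pass over the oxides, given the weights on record, at the basis given (summed amounts equal target values once rounding is allowed for):
  PbO: 83.65·0.9765 = 81.68 t (target 81.68 t)
  MgO: 178.6·0.3178 + 176.9·0.4711 = 140.1 t (target 140.1 t)
  B2O3: 150.7·0.5649 = 85.13 t (target 85.13 t)
  Al2O3: 467.7·0.003000 = 1.403 t (target 1.403 t)
  SiO2: 178.6·0.6327 + 467.7·0.9950 = 578.4 t (target 578.3 t)
  ZnO: 113.6·0.9980 = 113.4 t (target 113.4 t)
The glass-mass cross-check: batch Σ − ignition loss = 1000 t (targets for the oxides total 1000 t; basis as stated: 1000 t — differing by rounding only).
Whole-batch sum: Σ batch = 1171 t; ignition loss, Σ(batch × LOI) = 171.1 t; as yield: glass ÷ batch → 85.39%.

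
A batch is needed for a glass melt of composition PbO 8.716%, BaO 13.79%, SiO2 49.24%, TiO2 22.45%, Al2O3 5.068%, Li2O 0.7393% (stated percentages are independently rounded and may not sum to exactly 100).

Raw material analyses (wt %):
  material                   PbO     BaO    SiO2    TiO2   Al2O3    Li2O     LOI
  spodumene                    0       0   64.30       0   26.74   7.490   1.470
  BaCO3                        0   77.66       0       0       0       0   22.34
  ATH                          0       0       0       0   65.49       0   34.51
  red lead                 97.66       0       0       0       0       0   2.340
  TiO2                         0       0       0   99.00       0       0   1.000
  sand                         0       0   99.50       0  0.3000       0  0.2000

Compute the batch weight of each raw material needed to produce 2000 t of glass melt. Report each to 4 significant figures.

Batch per 2000 t glass melt:
  spodumene: 197.4 t
  BaCO3: 355.1 t
  ATH: 70.22 t
  red lead: 178.5 t
  TiO2: 453.5 t
  sand: 862.2 t
Total batch = 2117 t; LOI loss = 116.9 t; yield = 94.48%

Values along the way are displayed (rounded to 4 significant figures) between the steps; the whole derivation keeps full precision in all steps; each reported number takes exactly one rounding. All derived quantities (LOI, net glass mass, the six compositions, the totals, the yield) are rebuilt in full precision using the weight values per 2000 t of glass, as quoted within question or answer.
Target oxide masses per 2000 t glass melt:
  PbO: 8.716% × 2000 = 174.3 t
  BaO: 13.79% × 2000 = 275.8 t
  SiO2: 49.24% × 2000 = 984.8 t
  TiO2: 22.45% × 2000 = 449.0 t
  Al2O3: 5.068% × 2000 = 101.4 t
  Li2O: 0.7393% × 2000 = 14.79 t
Per-oxide balance check from the weights as reported, relative to the basis at hand (sums match the target masses exact up to rounding of places):
  PbO: 178.5·0.9766 = 174.3 t (target 174.3 t)
  BaO: 355.1·0.7766 = 275.8 t (target 275.8 t)
  SiO2: 197.4·0.6430 + 862.2·0.9950 = 984.8 t (target 984.8 t)
  TiO2: 453.5·0.9900 = 449.0 t (target 449.0 t)
  Al2O3: 197.4·0.2674 + 70.22·0.6549 + 862.2·0.003000 = 101.4 t (target 101.4 t)
  Li2O: 197.4·0.07490 = 14.79 t (target 14.79 t)
Consistency of the glass mass: whole batch net of LOI = 2000 t (summing oxide targets gives 2000 t; stated basis 2000 t — differing by rounding only).
Batch total: Σ batch = 2117 t; the LOI term Σ batch·LOI equals 116.9 t; yield: glass divided by total = 94.48%.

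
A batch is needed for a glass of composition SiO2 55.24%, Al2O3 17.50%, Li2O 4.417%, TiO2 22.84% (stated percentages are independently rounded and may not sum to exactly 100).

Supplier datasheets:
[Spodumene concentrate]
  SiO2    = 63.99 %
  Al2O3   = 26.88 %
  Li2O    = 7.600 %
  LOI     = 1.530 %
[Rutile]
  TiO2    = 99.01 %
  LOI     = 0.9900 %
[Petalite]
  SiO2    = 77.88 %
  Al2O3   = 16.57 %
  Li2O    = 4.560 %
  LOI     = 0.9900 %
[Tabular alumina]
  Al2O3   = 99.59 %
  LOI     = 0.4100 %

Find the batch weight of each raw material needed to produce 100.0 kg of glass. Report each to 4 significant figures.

All internal work carries full float precision at all times; working values are shown, with 4-significant-figure rounding, alongside each step — a single rounding completes every reported number — derived quantities, which include yield, net glass mass, totals, the four compositions, LOI, are computed in full float precision, as set out in the problem or the answer, using the weight values at 100.0 kg of glass.
Oxide-by-oxide targets in 100.0 kg glass:
  SiO2: 55.24% × 100.0 = 55.24 kg
  Al2O3: 17.50% × 100.0 = 17.50 kg
  Li2O: 4.417% × 100.0 = 4.417 kg
  TiO2: 22.84% × 100.0 = 22.84 kg
Per-oxide balance check on the weights just shown, per the basis as stated (target by target, the sums agree within answer rounding):
  SiO2: 30.69·0.6399 + 45.71·0.7788 = 55.24 kg (target 55.24 kg)
  Al2O3: 30.69·0.2688 + 45.71·0.1657 + 1.683·0.9959 = 17.50 kg (target 17.50 kg)
  Li2O: 30.69·0.07600 + 45.71·0.04560 = 4.417 kg (target 4.417 kg)
  TiO2: 23.07·0.9901 = 22.84 kg (target 22.84 kg)
Glass-mass bookkeeping: whole batch net of LOI = 100.0 kg (the Σ of target masses is 100.0 kg; the stated basis being 100.0 kg — gaps are rounding artifacts).
Adding the batch up: Σ batch = 101.2 kg; LOI loss = Σ batch·LOI = 1.157 kg; yield, glass over the total, = 98.86%.

Batch per 100.0 kg glass:
  Spodumene concentrate: 30.69 kg
  Rutile: 23.07 kg
  Petalite: 45.71 kg
  Tabular alumina: 1.683 kg
Total batch = 101.2 kg; LOI loss = 1.157 kg; yield = 98.86%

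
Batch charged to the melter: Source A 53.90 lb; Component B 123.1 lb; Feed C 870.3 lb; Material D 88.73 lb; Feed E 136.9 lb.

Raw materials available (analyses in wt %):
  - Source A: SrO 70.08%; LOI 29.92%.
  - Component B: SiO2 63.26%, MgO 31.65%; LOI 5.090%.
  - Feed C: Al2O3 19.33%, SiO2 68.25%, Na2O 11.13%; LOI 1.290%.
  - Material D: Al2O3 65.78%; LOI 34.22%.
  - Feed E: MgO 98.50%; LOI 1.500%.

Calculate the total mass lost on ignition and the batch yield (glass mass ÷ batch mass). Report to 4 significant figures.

The intermediate values are displayed (rounded to 4 significant figures) in the printout. The whole derivation keeps exact precision at all times — a single rounding produces every reported result; all derived quantities, including yield, totals, five oxide percentages, ignition loss, net glass mass, are recomputed starting from the weights at 1207 lb of glass in full float precision, as given in either problem or answer.
LOI of each material in turn:
  Source A: 53.90 × 0.2992 = 16.13 lb
  Component B: 123.1 × 0.05090 = 6.266 lb
  Feed C: 870.3 × 0.01290 = 11.23 lb
  Material D: 88.73 × 0.3422 = 30.36 lb
  Feed E: 136.9 × 0.01500 = 2.054 lb
Total LOI = 66.04 lb
Glass = batch − LOI = 1273 − 66.04 = 1207 lb

LOI loss = 66.04 lb; glass = 1207 lb; yield = 94.81%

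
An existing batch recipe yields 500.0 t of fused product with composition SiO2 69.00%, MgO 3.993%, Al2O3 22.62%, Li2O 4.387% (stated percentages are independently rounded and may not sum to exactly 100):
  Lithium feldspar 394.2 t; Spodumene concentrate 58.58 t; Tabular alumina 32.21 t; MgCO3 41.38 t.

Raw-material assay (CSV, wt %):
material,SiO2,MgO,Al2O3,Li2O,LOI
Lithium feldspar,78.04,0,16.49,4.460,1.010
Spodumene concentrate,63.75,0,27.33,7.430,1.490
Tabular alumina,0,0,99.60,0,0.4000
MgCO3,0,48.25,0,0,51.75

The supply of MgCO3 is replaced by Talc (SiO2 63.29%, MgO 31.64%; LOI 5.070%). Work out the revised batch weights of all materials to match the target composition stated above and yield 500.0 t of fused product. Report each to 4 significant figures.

All internal work holds exact precision all the way through — intermediates are printed, with 4-significant-figure rounding, in the working — each reported figure is rounded exactly once; the derived quantities are rebuilt from the batch weights on 500.0 t of glass at exact precision (yield, ignition loss, totals, the four compositions, net glass mass), as written in the problem or the answer.
Per-oxide target masses for 500.0 t fused product:
  SiO2: 69.00% × 500.0 = 345.0 t
  MgO: 3.993% × 500.0 = 19.96 t
  Al2O3: 22.62% × 500.0 = 113.1 t
  Li2O: 4.387% × 500.0 = 21.94 t
Mass-balance tally per oxide per the reported batch figures, at the basis given (oxide sums agree with the targets given rounding of the digits):
  SiO2: 293.8·0.7804 + 118.9·0.6375 + 63.10·0.6329 = 345.0 t (target 345.0 t)
  MgO: 63.10·0.3164 = 19.96 t (target 19.96 t)
  Al2O3: 293.8·0.1649 + 118.9·0.2733 + 32.30·0.9960 = 113.1 t (target 113.1 t)
  Li2O: 293.8·0.04460 + 118.9·0.07430 = 21.94 t (target 21.94 t)
Mass balance on the glass: total charge less LOI = 500.0 t (oxide target masses add up to 500.0 t; stated basis 500.0 t — deltas are rounding alone).
Adding the batch up: Σ batch = 508.1 t; loss to ignition Σ batch·LOI = 8.067 t; yield, glass over the total, = 98.41%.

Revised batch per 500.0 t fused product:
  Lithium feldspar: 293.8 t
  Spodumene concentrate: 118.9 t
  Tabular alumina: 32.30 t
  Talc: 63.10 t
Total batch = 508.1 t; LOI loss = 8.067 t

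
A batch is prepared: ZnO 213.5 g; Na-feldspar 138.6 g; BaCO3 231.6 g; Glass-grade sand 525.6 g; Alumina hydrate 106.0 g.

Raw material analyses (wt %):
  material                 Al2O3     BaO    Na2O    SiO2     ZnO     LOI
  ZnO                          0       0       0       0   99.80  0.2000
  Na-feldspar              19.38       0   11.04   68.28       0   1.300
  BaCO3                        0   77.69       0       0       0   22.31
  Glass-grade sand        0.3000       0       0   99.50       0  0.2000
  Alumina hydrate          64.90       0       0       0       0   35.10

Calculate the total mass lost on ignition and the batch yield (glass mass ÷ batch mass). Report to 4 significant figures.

LOI loss = 92.16 g; glass = 1123 g; yield = 92.42%

The whole derivation carries exact precision at every stage — mid-chain values are displayed, rounded to 4 significant figures, between the steps — every reported result is rounded exactly once — derived quantities, including ignition loss, the totals, five oxide percentages, yield, net glass mass, are recomputed from the batch weights on 1123 g of glass at full float precision exactly as shown in the question or the answer.
Per-material ignition loss:
  ZnO: 213.5 × 0.002000 = 0.4270 g
  Na-feldspar: 138.6 × 0.01300 = 1.802 g
  BaCO3: 231.6 × 0.2231 = 51.67 g
  Glass-grade sand: 525.6 × 0.002000 = 1.051 g
  Alumina hydrate: 106.0 × 0.3510 = 37.21 g
Total LOI = 92.16 g
Glass = batch − LOI = 1215 − 92.16 = 1123 g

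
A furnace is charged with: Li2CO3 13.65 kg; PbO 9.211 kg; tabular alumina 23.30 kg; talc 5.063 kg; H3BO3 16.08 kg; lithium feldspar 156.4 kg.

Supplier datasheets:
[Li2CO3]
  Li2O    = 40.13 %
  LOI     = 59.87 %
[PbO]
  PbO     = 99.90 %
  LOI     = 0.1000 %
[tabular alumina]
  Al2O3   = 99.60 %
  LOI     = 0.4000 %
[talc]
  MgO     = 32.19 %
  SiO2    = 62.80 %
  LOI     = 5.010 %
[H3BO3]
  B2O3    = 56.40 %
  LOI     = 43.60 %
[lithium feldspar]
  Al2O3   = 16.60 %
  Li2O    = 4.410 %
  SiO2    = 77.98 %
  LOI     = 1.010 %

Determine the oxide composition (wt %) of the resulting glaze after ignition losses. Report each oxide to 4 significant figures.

Glass mass = 206.6 kg (batch 223.7 − LOI 17.12).
Composition: Al2O3 23.80%, MgO 0.7889%, PbO 4.454%, B2O3 4.390%, Li2O 5.990%, SiO2 60.58%

Full precision is kept throughout — values along the way are displayed rounded to 4 significant figures in the printout. Every reported value takes exactly one rounding — the derived quantities are recomputed using the weight values for 206.6 kg of glass in full float precision (yield, net glass mass, ignition loss, the six compositions, the totals) as written in either problem or answer.
Per-oxide mass from batch:
  Al2O3: 23.30·0.9960 + 156.4·0.1660 = 49.17 kg
  MgO: 5.063·0.3219 = 1.630 kg
  PbO: 9.211·0.9990 = 9.202 kg
  B2O3: 16.08·0.5640 = 9.069 kg
  Li2O: 13.65·0.4013 + 156.4·0.04410 = 12.37 kg
  SiO2: 5.063·0.6280 + 156.4·0.7798 = 125.1 kg
LOI: 13.65·0.5987 + 9.211·0.001000 + 23.30·0.004000 + 5.063·0.05010 + 16.08·0.4360 + 156.4·0.01010 = 17.12 kg
The glass mass, total less LOI, = 223.7 − 17.12 = 206.6 kg (consistent with Σ oxide mass)
wt %: oxide over glass, times 100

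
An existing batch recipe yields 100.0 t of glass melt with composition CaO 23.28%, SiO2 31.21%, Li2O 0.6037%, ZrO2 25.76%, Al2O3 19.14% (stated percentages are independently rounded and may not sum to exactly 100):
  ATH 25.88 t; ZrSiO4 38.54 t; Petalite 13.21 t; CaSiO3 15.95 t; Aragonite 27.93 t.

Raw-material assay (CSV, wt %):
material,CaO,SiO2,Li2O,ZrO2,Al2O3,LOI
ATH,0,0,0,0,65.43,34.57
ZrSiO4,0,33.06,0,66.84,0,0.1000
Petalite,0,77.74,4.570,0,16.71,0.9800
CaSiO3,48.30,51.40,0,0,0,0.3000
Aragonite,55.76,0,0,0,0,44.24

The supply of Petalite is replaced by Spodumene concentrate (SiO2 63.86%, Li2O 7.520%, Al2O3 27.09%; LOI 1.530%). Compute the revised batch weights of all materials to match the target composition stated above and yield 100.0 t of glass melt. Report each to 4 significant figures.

Revised batch per 100.0 t glass melt:
  ATH: 25.93 t
  ZrSiO4: 38.54 t
  Spodumene concentrate: 8.028 t
  CaSiO3: 25.96 t
  Aragonite: 19.27 t
Total batch = 117.7 t; LOI loss = 17.73 t

Intermediates are shown with 4-significant-digit rounding between the steps — full float precision is kept all the way through; every reported number sees exactly one rounding. The derived quantities (the five compositions, LOI, the totals, the yield, net glass mass) are computed at exact precision using the weight values at 100.0 t of glass, as set out in the question or the answer.
Per-oxide target masses for 100.0 t glass melt:
  CaO: 23.28% × 100.0 = 23.28 t
  SiO2: 31.21% × 100.0 = 31.21 t
  Li2O: 0.6037% × 100.0 = 0.6037 t
  ZrO2: 25.76% × 100.0 = 25.76 t
  Al2O3: 19.14% × 100.0 = 19.14 t
Balance tally, oxide-wise, on the weights just shown, per the basis as stated (oxide sums agree with the targets once rounding is allowed for):
  CaO: 25.96·0.4830 + 19.27·0.5576 = 23.28 t (target 23.28 t)
  SiO2: 38.54·0.3306 + 8.028·0.6386 + 25.96·0.5140 = 31.21 t (target 31.21 t)
  Li2O: 8.028·0.07520 = 0.6037 t (target 0.6037 t)
  ZrO2: 38.54·0.6684 = 25.76 t (target 25.76 t)
  Al2O3: 25.93·0.6543 + 8.028·0.2709 = 19.14 t (target 19.14 t)
Auditing the glass mass value: batch total minus LOI = 100.0 t (the targets, summed, come to 99.99 t; versus the stated basis of 100.0 t — rounding explains the deltas).
Summing the batch: Σ batch = 117.7 t; Σ batch·LOI gives LOI loss = 17.73 t; the yield ratio, glass ÷ batch: 84.94%.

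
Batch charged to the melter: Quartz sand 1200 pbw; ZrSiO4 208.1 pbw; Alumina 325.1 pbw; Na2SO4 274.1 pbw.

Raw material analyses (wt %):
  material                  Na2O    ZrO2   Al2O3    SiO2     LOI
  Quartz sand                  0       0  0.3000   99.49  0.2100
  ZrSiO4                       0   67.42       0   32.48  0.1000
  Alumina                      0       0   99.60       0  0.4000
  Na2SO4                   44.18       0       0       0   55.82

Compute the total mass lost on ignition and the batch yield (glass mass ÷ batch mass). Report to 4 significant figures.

The whole derivation keeps full precision at each step. The intermediate values appear (rounded to 4 significant digits) on the page; every reported figure includes exactly one rounding; the derived quantities, including LOI, the yield, net glass mass, the four compositions, totals, are rebuilt starting from the weights for 1850 pbw of glass at full precision as set out in question or answer.
LOI of each material in turn:
  Quartz sand: 1200 × 0.002100 = 2.520 pbw
  ZrSiO4: 208.1 × 0.001000 = 0.2081 pbw
  Alumina: 325.1 × 0.004000 = 1.300 pbw
  Na2SO4: 274.1 × 0.5582 = 153.0 pbw
Total LOI = 157.0 pbw
Glass = batch − LOI = 2007 − 157.0 = 1850 pbw

LOI loss = 157.0 pbw; glass = 1850 pbw; yield = 92.18%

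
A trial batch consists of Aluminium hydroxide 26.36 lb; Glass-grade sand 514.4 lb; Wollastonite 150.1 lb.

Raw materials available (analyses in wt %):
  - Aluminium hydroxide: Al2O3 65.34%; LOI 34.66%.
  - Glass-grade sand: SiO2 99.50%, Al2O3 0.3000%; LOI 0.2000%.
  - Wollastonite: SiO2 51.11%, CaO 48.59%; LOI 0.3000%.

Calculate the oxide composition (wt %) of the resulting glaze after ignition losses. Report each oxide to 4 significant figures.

Glass mass = 680.2 lb (batch 690.9 − LOI 10.62).
Composition: SiO2 86.52%, Al2O3 2.759%, CaO 10.72%

Intermediates are shown rounded off to 4 significant digits as written; the whole derivation keeps full float precision end to end — every reported result is rounded just once; derived quantities are carried from the weighed amounts at 680.2 lb of glass in full precision (LOI, glass mass, totals, three oxide percentages, yield) as written in the problem or the answer.
Per-oxide mass from batch:
  SiO2: 514.4·0.9950 + 150.1·0.5111 = 588.5 lb
  Al2O3: 26.36·0.6534 + 514.4·0.003000 = 18.77 lb
  CaO: 150.1·0.4859 = 72.93 lb
LOI: 26.36·0.3466 + 514.4·0.002000 + 150.1·0.003000 = 10.62 lb
Glass mass = batch − LOI = 690.9 − 10.62 = 680.2 lb (= Σ oxide masses)
oxide / glass × 100 gives the wt %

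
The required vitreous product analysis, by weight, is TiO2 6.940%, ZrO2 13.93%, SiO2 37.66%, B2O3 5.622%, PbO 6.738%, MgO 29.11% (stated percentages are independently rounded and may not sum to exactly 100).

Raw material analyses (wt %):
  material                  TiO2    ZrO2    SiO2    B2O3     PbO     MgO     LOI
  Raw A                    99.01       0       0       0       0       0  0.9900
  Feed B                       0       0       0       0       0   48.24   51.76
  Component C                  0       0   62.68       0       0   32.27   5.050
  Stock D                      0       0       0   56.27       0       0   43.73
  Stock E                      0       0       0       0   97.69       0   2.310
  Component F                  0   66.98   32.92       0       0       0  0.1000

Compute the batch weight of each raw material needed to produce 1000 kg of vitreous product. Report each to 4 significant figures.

Batch per 1000 kg vitreous product:
  Raw A: 70.09 kg
  Feed B: 274.6 kg
  Component C: 491.6 kg
  Stock D: 99.91 kg
  Stock E: 68.97 kg
  Component F: 208.0 kg
Total batch = 1213 kg; LOI loss = 213.1 kg; yield = 82.43%

Every computation maintains full precision at each step; the intermediate values appear rounded to four significant figures when written out — exactly one rounding goes into each reported result — derived quantities, including totals, glass mass, ignition loss, yield, six oxide percentages, are recomputed using the weight values on 1000 kg of glass in full float precision as written in the problem or the answer.
Target masses of each oxide per 1000 kg vitreous product:
  TiO2: 6.940% × 1000 = 69.40 kg
  ZrO2: 13.93% × 1000 = 139.3 kg
  SiO2: 37.66% × 1000 = 376.6 kg
  B2O3: 5.622% × 1000 = 56.22 kg
  PbO: 6.738% × 1000 = 67.38 kg
  MgO: 29.11% × 1000 = 291.1 kg
Per-oxide balance check working from each reported weight, relative to the basis at hand (each sum matches its target mass inside rounding margins):
  TiO2: 70.09·0.9901 = 69.40 kg (target 69.40 kg)
  ZrO2: 208.0·0.6698 = 139.3 kg (target 139.3 kg)
  SiO2: 491.6·0.6268 + 208.0·0.3292 = 376.6 kg (target 376.6 kg)
  B2O3: 99.91·0.5627 = 56.22 kg (target 56.22 kg)
  PbO: 68.97·0.9769 = 67.38 kg (target 67.38 kg)
  MgO: 274.6·0.4824 + 491.6·0.3227 = 291.1 kg (target 291.1 kg)
The glass-mass cross-check: whole batch net of LOI = 1000 kg (the targets, summed, come to 1000 kg; basis as stated: 1000 kg — differing by rounding only).
Total batch = Σ batch = 1213 kg; ignition loss, Σ(batch × LOI) = 213.1 kg; glass ÷ batch gives a yield of 82.43%.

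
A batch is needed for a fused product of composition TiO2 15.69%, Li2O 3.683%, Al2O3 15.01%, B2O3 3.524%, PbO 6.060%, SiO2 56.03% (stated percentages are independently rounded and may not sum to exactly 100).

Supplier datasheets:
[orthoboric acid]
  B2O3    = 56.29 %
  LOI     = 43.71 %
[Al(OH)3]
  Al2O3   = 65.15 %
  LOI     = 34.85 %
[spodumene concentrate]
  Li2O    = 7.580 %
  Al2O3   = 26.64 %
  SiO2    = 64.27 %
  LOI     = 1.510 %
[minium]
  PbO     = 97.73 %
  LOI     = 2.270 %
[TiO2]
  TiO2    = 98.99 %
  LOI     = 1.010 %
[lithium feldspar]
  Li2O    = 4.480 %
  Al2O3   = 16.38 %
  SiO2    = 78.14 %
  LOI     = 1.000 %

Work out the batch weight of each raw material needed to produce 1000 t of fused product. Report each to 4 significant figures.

Batch per 1000 t fused product:
  orthoboric acid: 62.60 t
  Al(OH)3: 25.69 t
  spodumene concentrate: 120.8 t
  minium: 62.01 t
  TiO2: 158.5 t
  lithium feldspar: 617.7 t
Total batch = 1047 t; LOI loss = 47.32 t; yield = 95.48%

The working math keeps full float precision at all times — values along the way are displayed rounded off to 4 significant figures across the worked steps — each reported figure is rounded exactly once — the derived quantities are recomputed at exact precision (glass mass, ignition loss, the six compositions, the yield, the totals) from the batch weights per 1000 t of glass as set out in the problem or the answer.
Oxide mass targets, per 1000 t fused product:
  TiO2: 15.69% × 1000 = 156.9 t
  Li2O: 3.683% × 1000 = 36.83 t
  Al2O3: 15.01% × 1000 = 150.1 t
  B2O3: 3.524% × 1000 = 35.24 t
  PbO: 6.060% × 1000 = 60.60 t
  SiO2: 56.03% × 1000 = 560.3 t
Checking each oxide sum given the weights on record, per the basis as stated (summed amounts equal target values net of answer rounding effects):
  TiO2: 158.5·0.9899 = 156.9 t (target 156.9 t)
  Li2O: 120.8·0.07580 + 617.7·0.04480 = 36.83 t (target 36.83 t)
  Al2O3: 25.69·0.6515 + 120.8·0.2664 + 617.7·0.1638 = 150.1 t (target 150.1 t)
  B2O3: 62.60·0.5629 = 35.24 t (target 35.24 t)
  PbO: 62.01·0.9773 = 60.60 t (target 60.60 t)
  SiO2: 120.8·0.6427 + 617.7·0.7814 = 560.3 t (target 560.3 t)
Mass balance on the glass: the batch minus its LOI: 1000 t (the targets, summed, come to 1000 t; versus the stated basis of 1000 t — a pure rounding effect).
Total batch = Σ batch = 1047 t; Σ batch·LOI gives LOI loss = 47.32 t; yield: glass divided by total = 95.48%.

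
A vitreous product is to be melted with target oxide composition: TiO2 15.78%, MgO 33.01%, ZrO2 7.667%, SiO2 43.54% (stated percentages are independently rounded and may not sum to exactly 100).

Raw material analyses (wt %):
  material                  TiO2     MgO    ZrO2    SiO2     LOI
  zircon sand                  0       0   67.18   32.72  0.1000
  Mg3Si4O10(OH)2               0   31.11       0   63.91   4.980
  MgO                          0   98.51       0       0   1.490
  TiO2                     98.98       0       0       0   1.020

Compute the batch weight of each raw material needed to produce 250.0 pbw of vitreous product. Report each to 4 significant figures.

In-progress results appear rounded off to 4 significant figures when written out — all internal work keeps full precision at each step; a single rounding yields every reported value. The derived quantities are recomputed in exact precision (the yield, net glass mass, four oxide percentages, the totals, LOI) using the weight values for 250.0 pbw of glass, precisely as stated by the problem or the answer.
Oxide mass targets, per 250.0 pbw vitreous product:
  TiO2: 15.78% × 250.0 = 39.45 pbw
  MgO: 33.01% × 250.0 = 82.52 pbw
  ZrO2: 7.667% × 250.0 = 19.17 pbw
  SiO2: 43.54% × 250.0 = 108.8 pbw
Balance tally, oxide-wise, from the weights as reported, on the stated basis (target by target, the sums agree up to rounding of the answer):
  TiO2: 39.86·0.9898 = 39.45 pbw (target 39.45 pbw)
  MgO: 155.7·0.3111 + 34.60·0.9851 = 82.52 pbw (target 82.52 pbw)
  ZrO2: 28.53·0.6718 = 19.17 pbw (target 19.17 pbw)
  SiO2: 28.53·0.3272 + 155.7·0.6391 = 108.8 pbw (target 108.8 pbw)
Mass balance on the glass: total charge less LOI = 250.0 pbw (summing oxide targets gives 250.0 pbw; versus the stated basis of 250.0 pbw — any gap is answer rounding).
Adding the batch up: Σ batch = 258.7 pbw; LOI loss = Σ batch·LOI = 8.705 pbw; as yield: glass ÷ batch → 96.64%.

Batch per 250.0 pbw vitreous product:
  zircon sand: 28.53 pbw
  Mg3Si4O10(OH)2: 155.7 pbw
  MgO: 34.60 pbw
  TiO2: 39.86 pbw
Total batch = 258.7 pbw; LOI loss = 8.705 pbw; yield = 96.64%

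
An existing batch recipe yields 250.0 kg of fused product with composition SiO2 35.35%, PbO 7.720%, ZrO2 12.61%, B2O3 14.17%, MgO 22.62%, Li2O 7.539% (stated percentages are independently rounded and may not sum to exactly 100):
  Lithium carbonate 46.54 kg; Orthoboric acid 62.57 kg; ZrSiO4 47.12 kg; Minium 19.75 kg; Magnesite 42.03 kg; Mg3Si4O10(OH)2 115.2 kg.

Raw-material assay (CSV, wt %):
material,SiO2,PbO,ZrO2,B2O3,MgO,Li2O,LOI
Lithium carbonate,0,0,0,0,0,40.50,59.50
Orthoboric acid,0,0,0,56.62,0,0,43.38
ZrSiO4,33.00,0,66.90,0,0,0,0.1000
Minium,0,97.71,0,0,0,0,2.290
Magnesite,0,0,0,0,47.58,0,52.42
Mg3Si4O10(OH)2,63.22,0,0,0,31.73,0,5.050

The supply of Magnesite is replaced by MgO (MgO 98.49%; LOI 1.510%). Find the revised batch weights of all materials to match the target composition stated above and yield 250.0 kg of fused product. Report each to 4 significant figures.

Revised batch per 250.0 kg fused product:
  Lithium carbonate: 46.54 kg
  Orthoboric acid: 62.57 kg
  ZrSiO4: 47.12 kg
  Minium: 19.75 kg
  MgO: 20.31 kg
  Mg3Si4O10(OH)2: 115.2 kg
Total batch = 311.5 kg; LOI loss = 61.46 kg

Mid-chain values are displayed rounded to 4 significant figures in the printout — all arithmetic maintains exact precision all the way through — every reported figure carries a single rounding. The derived quantities, including LOI, yield, the six compositions, glass mass, totals, are recomputed starting from the weights at 250.0 kg of glass at full precision, as given in problem or answer.
Oxide mass targets, per 250.0 kg fused product:
  SiO2: 35.35% × 250.0 = 88.38 kg
  PbO: 7.720% × 250.0 = 19.30 kg
  ZrO2: 12.61% × 250.0 = 31.52 kg
  B2O3: 14.17% × 250.0 = 35.42 kg
  MgO: 22.62% × 250.0 = 56.55 kg
  Li2O: 7.539% × 250.0 = 18.85 kg
Checking each oxide sum on the weights just shown, versus the basis set out (delivered sums recover each target exact up to rounding of places):
  SiO2: 47.12·0.3300 + 115.2·0.6322 = 88.38 kg (target 88.38 kg)
  PbO: 19.75·0.9771 = 19.30 kg (target 19.30 kg)
  ZrO2: 47.12·0.6690 = 31.52 kg (target 31.52 kg)
  B2O3: 62.57·0.5662 = 35.43 kg (target 35.42 kg)
  MgO: 20.31·0.9849 + 115.2·0.3173 = 56.56 kg (target 56.55 kg)
  Li2O: 46.54·0.4050 = 18.85 kg (target 18.85 kg)
The glass-mass cross-check: batch total minus LOI = 250.0 kg (targets for the oxides total 250.0 kg; the stated basis being 250.0 kg — rounding explains the deltas).
Whole-batch sum: Σ batch = 311.5 kg; LOI loss = Σ batch·LOI = 61.46 kg; yield = glass ÷ total batch = 80.27%.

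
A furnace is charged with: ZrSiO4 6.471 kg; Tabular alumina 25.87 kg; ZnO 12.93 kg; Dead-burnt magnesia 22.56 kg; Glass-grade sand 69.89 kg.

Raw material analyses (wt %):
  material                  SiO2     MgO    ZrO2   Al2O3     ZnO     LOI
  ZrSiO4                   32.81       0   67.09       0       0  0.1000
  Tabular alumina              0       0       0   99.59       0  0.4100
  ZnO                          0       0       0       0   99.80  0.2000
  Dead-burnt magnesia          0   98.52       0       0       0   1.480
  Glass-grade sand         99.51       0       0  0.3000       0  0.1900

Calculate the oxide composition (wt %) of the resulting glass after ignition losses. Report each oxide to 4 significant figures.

Values along the way are shown, rounded to four significant digits, in the working — each numeric step maintains exact precision all the way through; every reported number receives exactly one rounding — derived quantities (LOI, net glass mass, the five compositions, the yield, totals) are rebuilt in exact precision from the weighed amounts at 137.1 kg of glass, as they appear in either problem or answer.
Delivered oxide masses:
  SiO2: 6.471·0.3281 + 69.89·0.9951 = 71.67 kg
  MgO: 22.56·0.9852 = 22.23 kg
  ZrO2: 6.471·0.6709 = 4.341 kg
  Al2O3: 25.87·0.9959 + 69.89·0.003000 = 25.97 kg
  ZnO: 12.93·0.9980 = 12.90 kg
LOI: 6.471·0.001000 + 25.87·0.004100 + 12.93·0.002000 + 22.56·0.01480 + 69.89·0.001900 = 0.6051 kg
Glass mass = batch − LOI = 137.7 − 0.6051 = 137.1 kg (= Σ oxide masses)
percent share: oxide ÷ glass, ×100

Glass mass = 137.1 kg (batch 137.7 − LOI 0.6051).
Composition: SiO2 52.27%, MgO 16.21%, ZrO2 3.166%, Al2O3 18.94%, ZnO 9.411%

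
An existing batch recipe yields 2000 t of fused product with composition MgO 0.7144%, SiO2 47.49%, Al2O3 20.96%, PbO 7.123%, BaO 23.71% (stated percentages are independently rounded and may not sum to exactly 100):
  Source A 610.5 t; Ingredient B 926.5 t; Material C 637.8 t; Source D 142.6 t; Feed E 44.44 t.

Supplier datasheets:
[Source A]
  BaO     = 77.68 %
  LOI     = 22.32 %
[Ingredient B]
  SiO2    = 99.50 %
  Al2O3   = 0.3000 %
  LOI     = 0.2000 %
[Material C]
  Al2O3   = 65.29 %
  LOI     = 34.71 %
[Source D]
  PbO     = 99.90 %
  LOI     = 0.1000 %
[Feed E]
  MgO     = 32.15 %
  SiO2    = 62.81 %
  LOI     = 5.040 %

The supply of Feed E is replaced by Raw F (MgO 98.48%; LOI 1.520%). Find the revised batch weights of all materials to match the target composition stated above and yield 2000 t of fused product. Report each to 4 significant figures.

Revised batch per 2000 t fused product:
  Source A: 610.5 t
  Ingredient B: 954.6 t
  Material C: 637.7 t
  Source D: 142.6 t
  Raw F: 14.51 t
Total batch = 2360 t; LOI loss = 359.9 t

All arithmetic carries exact precision at each step — rounding to four significant figures extends to every in-between result as shown. A single rounding finalizes each reported result. Derived quantities are re-derived using the weight values on 2000 t of glass at full precision (yield, five oxide percentages, totals, LOI, glass mass) exactly as shown in either problem or answer.
Oxide mass targets, per 2000 t fused product:
  MgO: 0.7144% × 2000 = 14.29 t
  SiO2: 47.49% × 2000 = 949.8 t
  Al2O3: 20.96% × 2000 = 419.2 t
  PbO: 7.123% × 2000 = 142.5 t
  BaO: 23.71% × 2000 = 474.2 t
Per-oxide balance check applying the batch weights above, under the basis named above (each sum matches its target mass net of answer rounding effects):
  MgO: 14.51·0.9848 = 14.29 t (target 14.29 t)
  SiO2: 954.6·0.9950 = 949.8 t (target 949.8 t)
  Al2O3: 954.6·0.003000 + 637.7·0.6529 = 419.2 t (target 419.2 t)
  PbO: 142.6·0.9990 = 142.5 t (target 142.5 t)
  BaO: 610.5·0.7768 = 474.2 t (target 474.2 t)
Glass-mass sanity pass: batch Σ − ignition loss = 2000 t (summing oxide targets gives 2000 t; versus the stated basis of 2000 t — any gap is answer rounding).
Whole-batch sum: Σ batch = 2360 t; LOI removed, Σ of batch·LOI: 359.9 t; glass ÷ batch gives a yield of 84.75%.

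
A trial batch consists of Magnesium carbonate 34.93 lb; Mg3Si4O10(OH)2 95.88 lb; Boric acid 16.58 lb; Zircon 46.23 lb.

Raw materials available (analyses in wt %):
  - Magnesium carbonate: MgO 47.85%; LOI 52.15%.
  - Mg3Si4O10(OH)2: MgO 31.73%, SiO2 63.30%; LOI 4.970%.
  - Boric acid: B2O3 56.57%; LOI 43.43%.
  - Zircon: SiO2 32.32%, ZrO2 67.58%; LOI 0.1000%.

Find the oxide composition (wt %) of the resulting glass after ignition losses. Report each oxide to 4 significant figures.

Glass mass = 163.4 lb (batch 193.6 − LOI 30.23).
Composition: MgO 28.85%, B2O3 5.740%, SiO2 46.29%, ZrO2 19.12%

Every computation runs at exact precision through the solve. The intermediate values are shown with 4-significant-digit rounding on the page; every reported result is rounded only once; all derived quantities are re-derived at exact precision (the four compositions, the totals, net glass mass, ignition loss, the yield) starting from the weights per 163.4 lb of glass as written in either problem or answer.
Oxide-by-oxide delivered mass:
  MgO: 34.93·0.4785 + 95.88·0.3173 = 47.14 lb
  B2O3: 16.58·0.5657 = 9.379 lb
  SiO2: 95.88·0.6330 + 46.23·0.3232 = 75.63 lb
  ZrO2: 46.23·0.6758 = 31.24 lb
LOI: 34.93·0.5215 + 95.88·0.04970 + 16.58·0.4343 + 46.23·0.001000 = 30.23 lb
Net of LOI, the glass mass = 193.6 − 30.23 = 163.4 lb (equal to the oxide-mass sum)
wt % = oxide mass / glass mass × 100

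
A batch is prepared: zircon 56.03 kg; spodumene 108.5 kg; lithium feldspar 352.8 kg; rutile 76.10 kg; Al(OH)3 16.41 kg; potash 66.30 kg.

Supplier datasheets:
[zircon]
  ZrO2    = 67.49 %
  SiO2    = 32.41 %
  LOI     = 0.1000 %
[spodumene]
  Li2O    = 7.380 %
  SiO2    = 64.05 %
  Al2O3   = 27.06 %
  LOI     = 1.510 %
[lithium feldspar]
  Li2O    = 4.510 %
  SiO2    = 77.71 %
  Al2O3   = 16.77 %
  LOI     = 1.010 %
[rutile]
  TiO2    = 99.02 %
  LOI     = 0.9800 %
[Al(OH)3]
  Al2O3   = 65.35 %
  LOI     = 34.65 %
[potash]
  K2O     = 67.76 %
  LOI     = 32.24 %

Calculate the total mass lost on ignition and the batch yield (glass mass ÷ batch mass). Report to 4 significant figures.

LOI loss = 33.06 kg; glass = 643.1 kg; yield = 95.11%

Working values appear, rounded to 4 significant figures, alongside each step; all internal work runs at exact precision through every step. Every reported number sees exactly one rounding. Derived quantities are re-derived in full float precision (the totals, LOI, glass mass, six oxide percentages, the yield) starting from the weights on 643.1 kg of glass, exactly as shown in the problem or answer text.
Each material's LOI contribution:
  zircon: 56.03 × 0.001000 = 0.05603 kg
  spodumene: 108.5 × 0.01510 = 1.638 kg
  lithium feldspar: 352.8 × 0.01010 = 3.563 kg
  rutile: 76.10 × 0.009800 = 0.7458 kg
  Al(OH)3: 16.41 × 0.3465 = 5.686 kg
  potash: 66.30 × 0.3224 = 21.38 kg
Total LOI = 33.06 kg
Glass = batch − LOI = 676.1 − 33.06 = 643.1 kg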